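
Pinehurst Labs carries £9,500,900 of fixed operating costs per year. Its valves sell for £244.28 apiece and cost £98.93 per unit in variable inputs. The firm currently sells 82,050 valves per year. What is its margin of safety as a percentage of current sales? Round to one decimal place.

20.3%

Each unit contributes £244.28 − £98.93 = £145.35. Break-even units = £9,500,900 ÷ £145.35 = 65,365.67; break-even revenue = 65,365.67 × £244.28 = £15,967,525.64.
Current sales = 82,050 × £244.28 = £20,043,174.00.
Margin of safety = (£20,043,174.00 − £15,967,525.64) ÷ £20,043,174.00 = 20.3%.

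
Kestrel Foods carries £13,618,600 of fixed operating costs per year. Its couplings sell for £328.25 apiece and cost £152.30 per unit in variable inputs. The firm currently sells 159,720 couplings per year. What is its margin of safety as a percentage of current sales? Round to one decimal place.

51.5%

Each unit contributes £328.25 − £152.30 = £175.95. Break-even units = £13,618,600 ÷ £175.95 = 77,400.40; break-even revenue = 77,400.40 × £328.25 = £25,406,680.59.
Actual sales revenue = 159,720 × £328.25 = £52,428,090.00.
Margin of safety = (£52,428,090.00 − £25,406,680.59) ÷ £52,428,090.00 = 51.5%.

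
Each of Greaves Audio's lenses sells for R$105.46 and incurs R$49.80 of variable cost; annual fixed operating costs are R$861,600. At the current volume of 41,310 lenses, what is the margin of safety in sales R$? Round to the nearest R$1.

R$2,724,064

Each unit contributes R$105.46 − R$49.80 = R$55.66. Break-even units = R$861,600 ÷ R$55.66 = 15,479.70; break-even revenue = 15,479.70 × R$105.46 = R$1,632,488.97.
Actual sales revenue = 41,310 × R$105.46 = R$4,356,552.60.
Margin of safety = R$4,356,552.60 − R$1,632,488.97 = R$2,724,064.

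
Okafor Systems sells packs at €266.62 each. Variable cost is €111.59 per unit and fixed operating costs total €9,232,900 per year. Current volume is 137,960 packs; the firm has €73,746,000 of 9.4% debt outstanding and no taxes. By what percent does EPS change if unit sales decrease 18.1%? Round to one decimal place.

At 137,960 units, contribution = 137,960 × €155.03 = €21,387,938.80.
EBIT = €21,387,938.80 − €9,232,900 = €12,155,038.80.
After interest of €6,932,124.00, pre-tax earnings = €5,222,914.80.
Degree of combined leverage = contribution ÷ (EBIT − I) = €21,387,938.80 ÷ €5,222,914.80 = 4.0950.
EPS therefore changes by 4.0950 × (-18.1%) = -74.1%.

-74.1%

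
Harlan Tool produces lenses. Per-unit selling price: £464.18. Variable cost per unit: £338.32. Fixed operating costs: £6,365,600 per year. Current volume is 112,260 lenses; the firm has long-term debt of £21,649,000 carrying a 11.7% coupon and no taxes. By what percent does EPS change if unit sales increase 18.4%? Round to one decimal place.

At 112,260 units, contribution = 112,260 × £125.86 = £14,129,043.60.
Subtracting fixed costs: EBIT = £14,129,043.60 − £6,365,600 = £7,763,443.60.
After interest of £2,532,933.00, pre-tax earnings = £5,230,510.60.
Degree of combined leverage = contribution ÷ (EBIT − I) = £14,129,043.60 ÷ £5,230,510.60 = 2.7013.
%ΔEPS = DCL × %ΔSales = 2.7013 × +18.4% = +49.7%.

+49.7%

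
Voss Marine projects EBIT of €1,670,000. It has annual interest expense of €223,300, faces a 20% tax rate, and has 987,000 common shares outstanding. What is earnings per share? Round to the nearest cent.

€1.17

Interest = €223,300.00, so EBT = €1,670,000 − €223,300.00 = €1,446,700.00.
Net income = €1,446,700.00 × (1 − 0.20) = €1,157,360.00.
EPS = €1,157,360.00 ÷ 987,000 = €1.17.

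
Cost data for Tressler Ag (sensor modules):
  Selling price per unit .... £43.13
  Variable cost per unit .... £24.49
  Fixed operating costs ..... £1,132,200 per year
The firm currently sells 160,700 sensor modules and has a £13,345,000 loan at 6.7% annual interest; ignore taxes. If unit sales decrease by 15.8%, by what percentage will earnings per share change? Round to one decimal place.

-48.8%

Contribution at this volume is 160,700 × £18.64 = £2,995,448.00.
Operating income = contribution − fixed costs = £2,995,448.00 − £1,132,200 = £1,863,248.00.
Interest = £894,115.00, so EBIT − I = £969,133.00.
Degree of combined leverage = contribution ÷ (EBIT − I) = £2,995,448.00 ÷ £969,133.00 = 3.0909.
%ΔEPS = DCL × %ΔSales = 3.0909 × -15.8% = -48.8%.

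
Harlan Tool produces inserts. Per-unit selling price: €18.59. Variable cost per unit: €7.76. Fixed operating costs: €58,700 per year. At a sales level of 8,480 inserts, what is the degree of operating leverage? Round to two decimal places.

At 8,480 units, contribution = 8,480 × €10.83 = €91,838.40.
EBIT = €91,838.40 − €58,700 = €33,138.40.
So DOL = total CM / EBIT = €91,838.40 / €33,138.40 = 2.7714.

2.77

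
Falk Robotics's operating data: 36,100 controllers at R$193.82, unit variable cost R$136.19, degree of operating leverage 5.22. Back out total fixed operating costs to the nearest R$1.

Contribution at this volume is 36,100 × R$57.63 = R$2,080,443.00.
DOL = contribution / EBIT, so EBIT = R$2,080,443.00 / 5.22 = R$398,552.30.
Fixed costs = CM − EBIT = R$2,080,443.00 − R$398,552.30 = R$1,681,891.

R$1,681,891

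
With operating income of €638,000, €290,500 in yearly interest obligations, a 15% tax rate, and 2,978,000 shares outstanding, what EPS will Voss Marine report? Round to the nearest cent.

Interest = €290,500.00, so EBT = €638,000 − €290,500.00 = €347,500.00.
Net income = €347,500.00 × (1 − 0.15) = €295,375.00.
EPS = €295,375.00 ÷ 2,978,000 = €0.10.

€0.10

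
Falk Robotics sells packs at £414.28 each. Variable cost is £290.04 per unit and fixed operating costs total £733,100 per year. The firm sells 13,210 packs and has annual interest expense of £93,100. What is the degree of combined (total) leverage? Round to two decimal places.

At 13,210 units, contribution = 13,210 × £124.24 = £1,641,210.40.
Operating income = contribution − fixed costs = £1,641,210.40 − £733,100 = £908,110.40. Interest = £93,100.00, so EBIT − I = £815,010.40.
DCL = contribution ÷ (EBIT − I) = £1,641,210.40 ÷ £815,010.40 = 2.0137.

2.01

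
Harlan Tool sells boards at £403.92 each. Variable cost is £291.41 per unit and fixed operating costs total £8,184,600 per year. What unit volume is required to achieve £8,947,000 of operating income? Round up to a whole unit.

152,268 boards

Each unit contributes £403.92 − £291.41 = £112.51.
Need Q such that Q × £112.51 − £8,184,600 = £8,947,000, i.e. Q = £17,131,600 / £112.51 = 152,267.35 → 152,268.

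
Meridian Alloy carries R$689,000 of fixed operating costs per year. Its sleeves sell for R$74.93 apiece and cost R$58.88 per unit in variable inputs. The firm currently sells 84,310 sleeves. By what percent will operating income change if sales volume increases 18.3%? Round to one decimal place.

Contribution at this volume is 84,310 × R$16.05 = R$1,353,175.50.
Subtracting fixed costs: EBIT = R$1,353,175.50 − R$689,000 = R$664,175.50.
DOL = contribution ÷ EBIT = R$1,353,175.50 ÷ R$664,175.50 = 2.0374.
Operating income changes by 2.0374 × +18.3% = +37.3%.

+37.3%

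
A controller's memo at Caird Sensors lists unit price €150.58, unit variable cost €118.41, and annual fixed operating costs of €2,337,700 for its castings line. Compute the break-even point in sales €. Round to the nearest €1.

€10,942,209

Contribution margin per unit = €150.58 − €118.41 = €32.17, a CM ratio of €32.17 ÷ €150.58 = 0.2136.
Break-even revenue = fixed costs × price ÷ CM = €2,337,700 × €150.58 ÷ €32.17 = €10,942,209.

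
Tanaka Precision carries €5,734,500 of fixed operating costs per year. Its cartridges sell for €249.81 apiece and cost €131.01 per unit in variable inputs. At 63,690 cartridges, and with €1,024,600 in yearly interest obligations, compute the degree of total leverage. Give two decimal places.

Contribution at this volume is 63,690 × €118.80 = €7,566,372.00.
EBIT = €7,566,372.00 − €5,734,500 = €1,831,872.00. Interest = €1,024,600.00.
DOL = €7,566,372.00 ÷ €1,831,872.00 = 4.1304; DFL = €1,831,872.00 ÷ €807,272.00 = 2.2692.
Combined leverage = 4.1304 × 2.2692 = 9.3727.

9.37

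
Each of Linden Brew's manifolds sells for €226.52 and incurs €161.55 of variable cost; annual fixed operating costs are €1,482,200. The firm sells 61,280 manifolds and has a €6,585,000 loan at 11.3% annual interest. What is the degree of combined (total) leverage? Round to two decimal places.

Contribution at this volume is 61,280 × €64.97 = €3,981,361.60.
EBIT = €3,981,361.60 − €1,482,200 = €2,499,161.60. Interest = €744,105.00, so EBIT − I = €1,755,056.60.
DCL = contribution ÷ (EBIT − I) = €3,981,361.60 ÷ €1,755,056.60 = 2.2685.

2.27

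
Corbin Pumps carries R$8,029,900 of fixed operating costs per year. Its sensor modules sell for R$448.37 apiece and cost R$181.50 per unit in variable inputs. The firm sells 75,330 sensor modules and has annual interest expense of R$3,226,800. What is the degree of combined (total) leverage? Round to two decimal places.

2.27

Contribution at this volume is 75,330 × R$266.87 = R$20,103,317.10.
Subtracting fixed costs: EBIT = R$20,103,317.10 − R$8,029,900 = R$12,073,417.10. Interest = R$3,226,800.00, so EBIT − I = R$8,846,617.10.
Degree of total leverage = total CM / (EBIT − interest) = R$20,103,317.10 / R$8,846,617.10 = 2.2724.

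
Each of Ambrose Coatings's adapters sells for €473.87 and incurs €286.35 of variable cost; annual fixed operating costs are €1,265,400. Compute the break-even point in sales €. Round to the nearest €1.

€3,197,713

CM per unit = €473.87 − €286.35 = €187.52; CM ratio = €187.52 / €473.87 = 0.3957.
Break-even sales = FC ÷ CM ratio = €1,265,400 × €473.87 / €187.52 = €3,197,713.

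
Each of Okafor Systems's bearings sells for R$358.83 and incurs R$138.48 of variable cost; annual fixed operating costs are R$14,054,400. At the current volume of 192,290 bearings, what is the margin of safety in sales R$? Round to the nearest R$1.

R$46,112,467

Each unit contributes R$358.83 − R$138.48 = R$220.35. Break-even units = R$14,054,400 ÷ R$220.35 = 63,782.16; break-even revenue = 63,782.16 × R$358.83 = R$22,886,954.17.
Actual sales revenue = 192,290 × R$358.83 = R$68,999,420.70.
Margin of safety = R$68,999,420.70 − R$22,886,954.17 = R$46,112,467.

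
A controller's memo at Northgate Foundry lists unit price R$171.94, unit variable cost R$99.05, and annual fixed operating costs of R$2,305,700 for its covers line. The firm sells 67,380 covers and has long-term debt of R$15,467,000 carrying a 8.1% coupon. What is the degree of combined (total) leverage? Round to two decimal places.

At 67,380 units, contribution = 67,380 × R$72.89 = R$4,911,328.20.
Subtracting fixed costs: EBIT = R$4,911,328.20 − R$2,305,700 = R$2,605,628.20. Interest = R$1,252,827.00, so EBIT − I = R$1,352,801.20.
Degree of total leverage = total CM / (EBIT − interest) = R$4,911,328.20 / R$1,352,801.20 = 3.6305.

3.63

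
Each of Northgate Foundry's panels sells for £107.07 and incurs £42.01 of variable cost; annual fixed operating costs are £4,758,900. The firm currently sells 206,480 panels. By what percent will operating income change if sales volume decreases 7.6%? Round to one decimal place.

-11.8%

At 206,480 units, contribution = 206,480 × £65.06 = £13,433,588.80.
Subtracting fixed costs: EBIT = £13,433,588.80 − £4,758,900 = £8,674,688.80.
DOL = contribution ÷ EBIT = £13,433,588.80 ÷ £8,674,688.80 = 1.5486.
Operating income changes by 1.5486 × -7.6% = -11.8%.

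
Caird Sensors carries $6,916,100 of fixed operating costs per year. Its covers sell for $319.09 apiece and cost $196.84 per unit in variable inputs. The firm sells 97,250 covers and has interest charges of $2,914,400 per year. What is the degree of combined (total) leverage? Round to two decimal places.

5.78

Total contribution margin = 97,250 × $122.25 = $11,888,812.50.
Subtracting fixed costs: EBIT = $11,888,812.50 − $6,916,100 = $4,972,712.50. Interest = $2,914,400.00, so EBIT − I = $2,058,312.50.
DCL = contribution ÷ (EBIT − I) = $11,888,812.50 ÷ $2,058,312.50 = 5.7760.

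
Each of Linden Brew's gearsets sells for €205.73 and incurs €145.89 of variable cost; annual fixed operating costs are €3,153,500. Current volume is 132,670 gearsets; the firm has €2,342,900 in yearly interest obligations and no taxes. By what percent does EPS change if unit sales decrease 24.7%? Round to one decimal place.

Total contribution margin = 132,670 × €59.84 = €7,938,972.80.
Operating income = contribution − fixed costs = €7,938,972.80 − €3,153,500 = €4,785,472.80.
After interest of €2,342,900.00, pre-tax earnings = €2,442,572.80.
DCL = total CM / (EBIT − I) = €7,938,972.80 / €2,442,572.80 = 3.2503.
EPS therefore changes by 3.2503 × (-24.7%) = -80.3%.

-80.3%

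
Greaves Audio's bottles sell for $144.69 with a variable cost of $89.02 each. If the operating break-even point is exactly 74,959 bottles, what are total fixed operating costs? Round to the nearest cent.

Contribution margin per unit = $144.69 − $89.02 = $55.67.
Fixed costs = break-even units × CM = 74,959 × $55.67 = $4,172,967.53.

$4,172,967.53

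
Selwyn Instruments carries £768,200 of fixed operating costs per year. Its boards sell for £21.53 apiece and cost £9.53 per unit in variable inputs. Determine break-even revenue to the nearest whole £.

Contribution margin per unit = £21.53 − £9.53 = £12.00, a CM ratio of £12.00 ÷ £21.53 = 0.5574.
Break-even sales = FC ÷ CM ratio = £768,200 × £21.53 / £12.00 = £1,378,279.

£1,378,279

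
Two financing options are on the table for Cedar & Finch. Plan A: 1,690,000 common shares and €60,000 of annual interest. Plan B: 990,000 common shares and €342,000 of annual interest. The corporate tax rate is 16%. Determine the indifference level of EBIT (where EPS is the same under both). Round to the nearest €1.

€740,829

Set EPS_A = EPS_B: (EBIT − €60,000)(1 − 0.16) ÷ 1,690,000 = (EBIT − €342,000)(1 − 0.16) ÷ 990,000.
Cancelling (1 − t) and cross-multiplying: 990,000·(EBIT − 60,000) = 1,690,000·(EBIT − 342,000).
EBIT × (1,690,000 − 990,000) = 342,000 × 1,690,000 − 60,000 × 990,000 = 518,580,000,000, so EBIT = 518,580,000,000 ÷ 700,000 = 740,828.57.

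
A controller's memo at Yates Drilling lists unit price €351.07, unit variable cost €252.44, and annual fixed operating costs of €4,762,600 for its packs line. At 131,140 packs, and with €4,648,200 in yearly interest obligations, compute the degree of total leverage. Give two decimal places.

3.67

Total contribution margin = 131,140 × €98.63 = €12,934,338.20.
Operating income = contribution − fixed costs = €12,934,338.20 − €4,762,600 = €8,171,738.20. Interest = €4,648,200.00.
DOL = €12,934,338.20 ÷ €8,171,738.20 = 1.5828; DFL = €8,171,738.20 ÷ €3,523,538.20 = 2.3192.
Combined leverage = 1.5828 × 2.3192 = 3.6708.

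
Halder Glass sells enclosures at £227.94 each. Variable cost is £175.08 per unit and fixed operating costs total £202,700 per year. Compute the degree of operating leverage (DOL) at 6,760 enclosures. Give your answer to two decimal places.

2.31

Contribution at this volume is 6,760 × £52.86 = £357,333.60.
Subtracting fixed costs: EBIT = £357,333.60 − £202,700 = £154,633.60.
Degree of operating leverage = £357,333.60 / £154,633.60 = 2.3108.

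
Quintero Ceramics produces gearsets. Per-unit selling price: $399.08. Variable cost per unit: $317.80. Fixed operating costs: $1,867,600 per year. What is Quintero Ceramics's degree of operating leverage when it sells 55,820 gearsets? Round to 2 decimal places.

1.70

Contribution at this volume is 55,820 × $81.28 = $4,537,049.60.
Operating income = contribution − fixed costs = $4,537,049.60 − $1,867,600 = $2,669,449.60.
So DOL = total CM / EBIT = $4,537,049.60 / $2,669,449.60 = 1.6996.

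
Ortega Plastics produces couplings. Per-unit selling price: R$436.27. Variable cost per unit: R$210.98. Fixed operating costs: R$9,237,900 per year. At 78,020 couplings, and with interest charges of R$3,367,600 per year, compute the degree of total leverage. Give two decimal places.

3.54

Total contribution margin = 78,020 × R$225.29 = R$17,577,125.80.
Subtracting fixed costs: EBIT = R$17,577,125.80 − R$9,237,900 = R$8,339,225.80. Interest = R$3,367,600.00.
DOL = R$17,577,125.80 ÷ R$8,339,225.80 = 2.1078; DFL = R$8,339,225.80 ÷ R$4,971,625.80 = 1.6774.
Combined leverage = 2.1078 × 1.6774 = 3.5356.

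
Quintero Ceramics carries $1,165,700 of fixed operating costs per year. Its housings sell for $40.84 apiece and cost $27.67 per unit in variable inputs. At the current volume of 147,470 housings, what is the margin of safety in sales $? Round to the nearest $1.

Each unit contributes $40.84 − $27.67 = $13.17. Break-even units = $1,165,700 ÷ $13.17 = 88,511.77; break-even revenue = 88,511.77 × $40.84 = $3,614,820.65.
Current sales = 147,470 × $40.84 = $6,022,674.80.
Margin of safety = $6,022,674.80 − $3,614,820.65 = $2,407,854.

$2,407,854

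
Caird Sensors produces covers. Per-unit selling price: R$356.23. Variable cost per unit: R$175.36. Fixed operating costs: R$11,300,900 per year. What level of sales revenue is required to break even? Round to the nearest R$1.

R$22,257,531

CM per unit = R$356.23 − R$175.36 = R$180.87; CM ratio = R$180.87 / R$356.23 = 0.5077.
Break-even revenue = fixed costs × price ÷ CM = R$11,300,900 × R$356.23 ÷ R$180.87 = R$22,257,531.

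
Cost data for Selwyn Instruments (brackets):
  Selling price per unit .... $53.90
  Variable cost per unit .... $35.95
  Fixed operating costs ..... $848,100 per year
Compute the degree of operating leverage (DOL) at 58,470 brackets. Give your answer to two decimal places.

5.21

At 58,470 units, contribution = 58,470 × $17.95 = $1,049,536.50.
Operating income = contribution − fixed costs = $1,049,536.50 − $848,100 = $201,436.50.
DOL = contribution ÷ EBIT = $1,049,536.50 ÷ $201,436.50 = 5.2103.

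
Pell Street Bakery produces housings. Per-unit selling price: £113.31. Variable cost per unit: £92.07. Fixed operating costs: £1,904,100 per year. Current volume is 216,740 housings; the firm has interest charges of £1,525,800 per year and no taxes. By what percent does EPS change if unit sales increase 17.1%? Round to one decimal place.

+67.1%

Contribution at this volume is 216,740 × £21.24 = £4,603,557.60.
Operating income = contribution − fixed costs = £4,603,557.60 − £1,904,100 = £2,699,457.60.
Interest = £1,525,800.00, so EBIT − I = £1,173,657.60.
DCL = total CM / (EBIT − I) = £4,603,557.60 / £1,173,657.60 = 3.9224.
%ΔEPS = DCL × %ΔSales = 3.9224 × +17.1% = +67.1%.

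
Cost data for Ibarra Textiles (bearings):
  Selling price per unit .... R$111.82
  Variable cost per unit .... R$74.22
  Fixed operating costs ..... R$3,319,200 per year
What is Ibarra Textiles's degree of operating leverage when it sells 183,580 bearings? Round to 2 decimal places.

1.93

Contribution at this volume is 183,580 × R$37.60 = R$6,902,608.00.
Subtracting fixed costs: EBIT = R$6,902,608.00 − R$3,319,200 = R$3,583,408.00.
So DOL = total CM / EBIT = R$6,902,608.00 / R$3,583,408.00 = 1.9263.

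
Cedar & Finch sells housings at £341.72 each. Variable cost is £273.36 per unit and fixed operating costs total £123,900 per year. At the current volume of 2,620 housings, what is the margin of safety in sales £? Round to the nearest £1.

Each unit contributes £341.72 − £273.36 = £68.36. Break-even units = £123,900 ÷ £68.36 = 1,812.46; break-even revenue = 1,812.46 × £341.72 = £619,355.00.
Current sales = 2,620 × £341.72 = £895,306.40.
Margin of safety = £895,306.40 − £619,355.00 = £275,951.

£275,951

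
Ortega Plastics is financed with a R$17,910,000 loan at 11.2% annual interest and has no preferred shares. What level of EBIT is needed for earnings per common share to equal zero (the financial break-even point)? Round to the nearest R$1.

Annual interest = 11.2% × R$17,910,000 = R$2,005,920.00.
Without preferred stock the financial break-even is simply EBIT = interest = R$2,005,920.00.

R$2,005,920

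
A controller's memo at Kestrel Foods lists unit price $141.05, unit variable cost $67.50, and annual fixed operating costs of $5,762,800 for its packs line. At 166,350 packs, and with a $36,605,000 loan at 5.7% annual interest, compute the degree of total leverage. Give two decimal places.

2.79

At 166,350 units, contribution = 166,350 × $73.55 = $12,235,042.50.
Subtracting fixed costs: EBIT = $12,235,042.50 − $5,762,800 = $6,472,242.50. Interest = $2,086,485.00, so EBIT − I = $4,385,757.50.
Degree of total leverage = total CM / (EBIT − interest) = $12,235,042.50 / $4,385,757.50 = 2.7897.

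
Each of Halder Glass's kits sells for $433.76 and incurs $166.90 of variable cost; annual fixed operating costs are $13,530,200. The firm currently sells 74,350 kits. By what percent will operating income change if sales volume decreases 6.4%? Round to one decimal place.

Total contribution margin = 74,350 × $266.86 = $19,841,041.00.
Operating income = contribution − fixed costs = $19,841,041.00 − $13,530,200 = $6,310,841.00.
DOL = contribution ÷ EBIT = $19,841,041.00 ÷ $6,310,841.00 = 3.1440.
So EBIT moves 3.1440 × (-6.4%) = -20.1%.

-20.1%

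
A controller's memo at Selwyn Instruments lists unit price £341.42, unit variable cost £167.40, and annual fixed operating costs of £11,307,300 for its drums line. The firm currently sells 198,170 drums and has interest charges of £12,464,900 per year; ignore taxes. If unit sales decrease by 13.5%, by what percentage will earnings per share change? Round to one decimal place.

Contribution at this volume is 198,170 × £174.02 = £34,485,543.40.
Subtracting fixed costs: EBIT = £34,485,543.40 − £11,307,300 = £23,178,243.40.
After interest of £12,464,900.00, pre-tax earnings = £10,713,343.40.
Degree of combined leverage = contribution ÷ (EBIT − I) = £34,485,543.40 ÷ £10,713,343.40 = 3.2189.
EPS therefore changes by 3.2189 × (-13.5%) = -43.5%.

-43.5%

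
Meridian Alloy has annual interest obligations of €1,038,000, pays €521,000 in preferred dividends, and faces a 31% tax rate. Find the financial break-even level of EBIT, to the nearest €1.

€1,793,072

Grossing the preferred dividend up to pre-tax terms: €521,000 / (1 − 0.31) = €755,072.46.
EPS = 0 when EBIT covers interest plus the pre-tax preferred burden: €1,038,000 + €755,072.46 = €1,793,072.46.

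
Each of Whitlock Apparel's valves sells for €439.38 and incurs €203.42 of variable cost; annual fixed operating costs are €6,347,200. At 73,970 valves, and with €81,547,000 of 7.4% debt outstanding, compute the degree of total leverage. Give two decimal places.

3.44

Contribution at this volume is 73,970 × €235.96 = €17,453,961.20.
Subtracting fixed costs: EBIT = €17,453,961.20 − €6,347,200 = €11,106,761.20. Interest = €6,034,478.00, so EBIT − I = €5,072,283.20.
Degree of total leverage = total CM / (EBIT − interest) = €17,453,961.20 / €5,072,283.20 = 3.4410.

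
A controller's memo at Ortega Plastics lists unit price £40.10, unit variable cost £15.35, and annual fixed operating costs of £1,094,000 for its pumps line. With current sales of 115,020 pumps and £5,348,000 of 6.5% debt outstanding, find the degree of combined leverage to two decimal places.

At 115,020 units, contribution = 115,020 × £24.75 = £2,846,745.00.
Subtracting fixed costs: EBIT = £2,846,745.00 − £1,094,000 = £1,752,745.00. Interest = £347,620.00, so EBIT − I = £1,405,125.00.
DCL = contribution ÷ (EBIT − I) = £2,846,745.00 ÷ £1,405,125.00 = 2.0260.

2.03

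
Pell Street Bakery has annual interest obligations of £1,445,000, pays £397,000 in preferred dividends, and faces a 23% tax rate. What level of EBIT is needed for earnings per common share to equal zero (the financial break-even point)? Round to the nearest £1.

£1,960,584

Preferred dividends are paid after tax, so their pre-tax equivalent is £397,000 ÷ (1 − 0.23) = £515,584.42.
Financial break-even EBIT = interest + D_p ÷ (1 − t) = £1,445,000 + £515,584.42 = £1,960,584.42.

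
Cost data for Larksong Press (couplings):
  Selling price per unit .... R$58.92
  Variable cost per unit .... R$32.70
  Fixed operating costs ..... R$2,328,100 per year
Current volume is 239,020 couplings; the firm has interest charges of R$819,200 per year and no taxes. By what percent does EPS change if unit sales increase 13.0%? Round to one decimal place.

At 239,020 units, contribution = 239,020 × R$26.22 = R$6,267,104.40.
Subtracting fixed costs: EBIT = R$6,267,104.40 − R$2,328,100 = R$3,939,004.40.
Interest = R$819,200.00, so EBIT − I = R$3,119,804.40.
DCL = total CM / (EBIT − I) = R$6,267,104.40 / R$3,119,804.40 = 2.0088.
%ΔEPS = DCL × %ΔSales = 2.0088 × +13.0% = +26.1%.

+26.1%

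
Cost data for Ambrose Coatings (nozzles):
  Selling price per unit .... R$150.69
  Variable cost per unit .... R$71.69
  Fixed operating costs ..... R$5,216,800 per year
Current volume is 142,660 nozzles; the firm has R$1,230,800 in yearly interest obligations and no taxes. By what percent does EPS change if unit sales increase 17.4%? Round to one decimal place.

+40.7%

Contribution at this volume is 142,660 × R$79.00 = R$11,270,140.00.
EBIT = R$11,270,140.00 − R$5,216,800 = R$6,053,340.00.
Interest = R$1,230,800.00, so EBIT − I = R$4,822,540.00.
Degree of combined leverage = contribution ÷ (EBIT − I) = R$11,270,140.00 ÷ R$4,822,540.00 = 2.3370.
EPS therefore changes by 2.3370 × (+17.4%) = +40.7%.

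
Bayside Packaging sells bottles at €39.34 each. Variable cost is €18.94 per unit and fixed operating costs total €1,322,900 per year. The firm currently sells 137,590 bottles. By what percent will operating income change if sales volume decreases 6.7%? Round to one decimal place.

At 137,590 units, contribution = 137,590 × €20.40 = €2,806,836.00.
EBIT = €2,806,836.00 − €1,322,900 = €1,483,936.00.
Degree of operating leverage = €2,806,836.00 / €1,483,936.00 = 1.8915.
So EBIT moves 1.8915 × (-6.7%) = -12.7%.

-12.7%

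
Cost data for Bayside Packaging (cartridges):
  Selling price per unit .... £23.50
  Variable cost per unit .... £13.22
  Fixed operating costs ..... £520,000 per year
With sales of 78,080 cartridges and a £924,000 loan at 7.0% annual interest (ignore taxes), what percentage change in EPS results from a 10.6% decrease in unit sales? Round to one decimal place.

Contribution at this volume is 78,080 × £10.28 = £802,662.40.
EBIT = £802,662.40 − £520,000 = £282,662.40.
After interest of £64,680.00, pre-tax earnings = £217,982.40.
Degree of combined leverage = contribution ÷ (EBIT − I) = £802,662.40 ÷ £217,982.40 = 3.6822.
%ΔEPS = DCL × %ΔSales = 3.6822 × -10.6% = -39.0%.

-39.0%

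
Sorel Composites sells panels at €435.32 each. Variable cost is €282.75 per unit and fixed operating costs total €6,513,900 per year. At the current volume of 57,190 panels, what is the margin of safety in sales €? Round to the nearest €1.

Each unit contributes €435.32 − €282.75 = €152.57. Break-even units = €6,513,900 ÷ €152.57 = 42,694.50; break-even revenue = 42,694.50 × €435.32 = €18,585,770.13.
Actual sales revenue = 57,190 × €435.32 = €24,895,950.80.
Margin of safety = €24,895,950.80 − €18,585,770.13 = €6,310,181.

€6,310,181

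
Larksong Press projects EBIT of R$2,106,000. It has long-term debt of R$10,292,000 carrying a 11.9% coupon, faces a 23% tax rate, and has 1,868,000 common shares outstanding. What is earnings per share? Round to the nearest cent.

Interest = R$1,224,748.00, so EBT = R$2,106,000 − R$1,224,748.00 = R$881,252.00.
After tax at 23%: net income = R$881,252.00 × 0.77 = R$678,564.04.
EPS = R$678,564.04 ÷ 1,868,000 = R$0.36.

R$0.36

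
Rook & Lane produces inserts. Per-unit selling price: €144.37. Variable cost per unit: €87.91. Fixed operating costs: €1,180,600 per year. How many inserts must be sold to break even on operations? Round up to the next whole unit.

20,911 inserts

Contribution margin per unit = €144.37 − €87.91 = €56.46.
Units to break even: €1,180,600 ÷ €56.46 = 20,910.38, rounded up to 20,911.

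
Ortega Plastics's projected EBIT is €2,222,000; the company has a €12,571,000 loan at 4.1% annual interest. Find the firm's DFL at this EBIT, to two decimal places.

Interest = €515,411.00.
Degree of financial leverage = EBIT / (EBIT − interest) = €2,222,000 / €1,706,589.00 = 1.3020.

1.30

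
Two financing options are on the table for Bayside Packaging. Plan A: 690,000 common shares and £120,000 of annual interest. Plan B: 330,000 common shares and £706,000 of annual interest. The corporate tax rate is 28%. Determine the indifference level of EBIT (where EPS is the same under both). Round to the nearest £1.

£1,243,167

At indifference, (EBIT − 120,000)(1 − t)/690,000 = (EBIT − 706,000)(1 − t)/330,000.
Cancelling (1 − t) and cross-multiplying: 330,000·(EBIT − 120,000) = 690,000·(EBIT − 706,000).
Solving, EBIT = (706,000·690,000 − 120,000·330,000) / (690,000 − 330,000) = 447,540,000,000 / 360,000 = 1,243,166.67.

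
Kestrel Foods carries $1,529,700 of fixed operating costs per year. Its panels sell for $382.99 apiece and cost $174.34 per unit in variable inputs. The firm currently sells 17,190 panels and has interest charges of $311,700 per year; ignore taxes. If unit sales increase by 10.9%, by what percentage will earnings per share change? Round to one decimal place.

+22.4%

Total contribution margin = 17,190 × $208.65 = $3,586,693.50.
Subtracting fixed costs: EBIT = $3,586,693.50 − $1,529,700 = $2,056,993.50.
Interest = $311,700.00, so EBIT − I = $1,745,293.50.
DCL = total CM / (EBIT − I) = $3,586,693.50 / $1,745,293.50 = 2.0551.
EPS therefore changes by 2.0551 × (+10.9%) = +22.4%.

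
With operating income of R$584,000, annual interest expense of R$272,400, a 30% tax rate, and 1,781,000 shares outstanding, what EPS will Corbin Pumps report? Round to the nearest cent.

Interest = R$272,400.00, so EBT = R$584,000 − R$272,400.00 = R$311,600.00.
Net income = R$311,600.00 × (1 − 0.30) = R$218,120.00.
EPS = R$218,120.00 ÷ 1,781,000 = R$0.12.

R$0.12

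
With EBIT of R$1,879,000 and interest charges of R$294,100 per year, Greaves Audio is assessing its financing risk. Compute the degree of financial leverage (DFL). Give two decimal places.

Annual interest charges come to R$294,100.00.
DFL = EBIT ÷ (EBIT − I) = R$1,879,000 ÷ (R$1,879,000 − R$294,100.00) = R$1,879,000 ÷ R$1,584,900.00 = 1.1856.

1.19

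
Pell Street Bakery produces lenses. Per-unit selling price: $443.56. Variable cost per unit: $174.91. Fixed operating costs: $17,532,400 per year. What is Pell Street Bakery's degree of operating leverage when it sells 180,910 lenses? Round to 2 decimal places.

1.56

Total contribution margin = 180,910 × $268.65 = $48,601,471.50.
EBIT = $48,601,471.50 − $17,532,400 = $31,069,071.50.
Degree of operating leverage = $48,601,471.50 / $31,069,071.50 = 1.5643.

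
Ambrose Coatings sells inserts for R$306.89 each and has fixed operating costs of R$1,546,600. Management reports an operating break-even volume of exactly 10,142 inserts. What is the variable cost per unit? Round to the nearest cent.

R$154.40

Contribution per unit must be FC / Q = R$1,546,600 / 10,142 = R$152.4946.
Hence VC = price − CM = R$306.89 − R$152.4946 = R$154.40.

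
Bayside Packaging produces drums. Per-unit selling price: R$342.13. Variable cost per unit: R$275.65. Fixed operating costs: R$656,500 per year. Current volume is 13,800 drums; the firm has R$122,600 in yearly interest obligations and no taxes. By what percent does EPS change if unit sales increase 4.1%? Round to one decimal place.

Contribution at this volume is 13,800 × R$66.48 = R$917,424.00.
Operating income = contribution − fixed costs = R$917,424.00 − R$656,500 = R$260,924.00.
Interest = R$122,600.00, so EBIT − I = R$138,324.00.
Degree of combined leverage = contribution ÷ (EBIT − I) = R$917,424.00 ÷ R$138,324.00 = 6.6324.
%ΔEPS = DCL × %ΔSales = 6.6324 × +4.1% = +27.2%.

+27.2%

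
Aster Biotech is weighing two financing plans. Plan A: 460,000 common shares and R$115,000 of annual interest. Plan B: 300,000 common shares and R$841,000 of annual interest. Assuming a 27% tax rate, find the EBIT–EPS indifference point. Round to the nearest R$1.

R$2,202,250

Set EPS_A = EPS_B: (EBIT − R$115,000)(1 − 0.27) ÷ 460,000 = (EBIT − R$841,000)(1 − 0.27) ÷ 300,000.
Cancelling (1 − t) and cross-multiplying: 300,000·(EBIT − 115,000) = 460,000·(EBIT − 841,000).
EBIT × (460,000 − 300,000) = 841,000 × 460,000 − 115,000 × 300,000 = 352,360,000,000, so EBIT = 352,360,000,000 ÷ 160,000 = 2,202,250.00.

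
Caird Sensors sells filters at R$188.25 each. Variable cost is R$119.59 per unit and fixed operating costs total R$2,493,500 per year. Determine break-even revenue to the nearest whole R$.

CM per unit = R$188.25 − R$119.59 = R$68.66; CM ratio = R$68.66 / R$188.25 = 0.3647.
Break-even revenue = fixed costs × price ÷ CM = R$2,493,500 × R$188.25 ÷ R$68.66 = R$6,836,606.

R$6,836,606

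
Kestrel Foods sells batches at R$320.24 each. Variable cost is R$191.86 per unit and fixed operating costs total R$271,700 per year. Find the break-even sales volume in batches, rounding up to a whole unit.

Contribution margin per unit = R$320.24 − R$191.86 = R$128.38.
Break-even Q = R$271,700 / R$128.38 = 2,116.37 → 2,117 batches.

2,117 batches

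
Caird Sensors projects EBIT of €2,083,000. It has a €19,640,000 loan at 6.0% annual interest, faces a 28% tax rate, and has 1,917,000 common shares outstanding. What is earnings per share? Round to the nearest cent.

€0.34

Interest = €1,178,400.00, so EBT = €2,083,000 − €1,178,400.00 = €904,600.00.
After tax at 28%: net income = €904,600.00 × 0.72 = €651,312.00.
Per share: €651,312.00 / 1,917,000 shares = €0.34.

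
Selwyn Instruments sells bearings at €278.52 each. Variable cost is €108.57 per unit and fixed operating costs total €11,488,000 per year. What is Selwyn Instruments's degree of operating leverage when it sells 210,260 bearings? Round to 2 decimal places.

1.47

Contribution at this volume is 210,260 × €169.95 = €35,733,687.00.
Operating income = contribution − fixed costs = €35,733,687.00 − €11,488,000 = €24,245,687.00.
Degree of operating leverage = €35,733,687.00 / €24,245,687.00 = 1.4738.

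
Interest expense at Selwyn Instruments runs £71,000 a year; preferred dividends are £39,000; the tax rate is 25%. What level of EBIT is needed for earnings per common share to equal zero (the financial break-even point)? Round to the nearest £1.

£123,000

Grossing the preferred dividend up to pre-tax terms: £39,000 / (1 − 0.25) = £52,000.00.
EPS = 0 when EBIT covers interest plus the pre-tax preferred burden: £71,000 + £52,000.00 = £123,000.00.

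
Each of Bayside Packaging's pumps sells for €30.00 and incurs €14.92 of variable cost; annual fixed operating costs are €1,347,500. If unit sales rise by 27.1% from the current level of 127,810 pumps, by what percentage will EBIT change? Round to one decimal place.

+90.1%

Total contribution margin = 127,810 × €15.08 = €1,927,374.80.
Subtracting fixed costs: EBIT = €1,927,374.80 − €1,347,500 = €579,874.80.
So DOL = total CM / EBIT = €1,927,374.80 / €579,874.80 = 3.3238.
Operating income changes by 3.3238 × +27.1% = +90.1%.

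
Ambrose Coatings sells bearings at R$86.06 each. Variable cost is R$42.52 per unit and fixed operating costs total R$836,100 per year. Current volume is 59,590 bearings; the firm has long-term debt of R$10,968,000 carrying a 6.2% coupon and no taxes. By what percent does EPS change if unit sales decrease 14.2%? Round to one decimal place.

-34.2%

At 59,590 units, contribution = 59,590 × R$43.54 = R$2,594,548.60.
Operating income = contribution − fixed costs = R$2,594,548.60 − R$836,100 = R$1,758,448.60.
After interest of R$680,016.00, pre-tax earnings = R$1,078,432.60.
DCL = total CM / (EBIT − I) = R$2,594,548.60 / R$1,078,432.60 = 2.4059.
%ΔEPS = DCL × %ΔSales = 2.4059 × -14.2% = -34.2%.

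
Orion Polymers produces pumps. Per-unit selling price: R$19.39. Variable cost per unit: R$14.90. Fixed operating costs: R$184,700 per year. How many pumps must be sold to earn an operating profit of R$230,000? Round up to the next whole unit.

92,361 pumps

Contribution margin per unit = R$19.39 − R$14.90 = R$4.49.
Need Q such that Q × R$4.49 − R$184,700 = R$230,000, i.e. Q = R$414,700 / R$4.49 = 92,360.80 → 92,361.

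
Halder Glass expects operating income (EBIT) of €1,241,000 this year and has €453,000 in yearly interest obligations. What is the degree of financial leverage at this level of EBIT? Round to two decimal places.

1.57

Interest = €453,000.00.
DFL = EBIT ÷ (EBIT − I) = €1,241,000 ÷ (€1,241,000 − €453,000.00) = €1,241,000 ÷ €788,000.00 = 1.5749.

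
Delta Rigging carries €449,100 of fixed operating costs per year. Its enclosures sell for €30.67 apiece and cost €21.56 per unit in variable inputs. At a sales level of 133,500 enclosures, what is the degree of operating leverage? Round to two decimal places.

1.59

At 133,500 units, contribution = 133,500 × €9.11 = €1,216,185.00.
EBIT = €1,216,185.00 − €449,100 = €767,085.00.
So DOL = total CM / EBIT = €1,216,185.00 / €767,085.00 = 1.5855.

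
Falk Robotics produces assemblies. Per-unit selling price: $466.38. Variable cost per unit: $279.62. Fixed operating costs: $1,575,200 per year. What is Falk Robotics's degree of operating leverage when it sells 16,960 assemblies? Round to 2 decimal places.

At 16,960 units, contribution = 16,960 × $186.76 = $3,167,449.60.
EBIT = $3,167,449.60 − $1,575,200 = $1,592,249.60.
So DOL = total CM / EBIT = $3,167,449.60 / $1,592,249.60 = 1.9893.

1.99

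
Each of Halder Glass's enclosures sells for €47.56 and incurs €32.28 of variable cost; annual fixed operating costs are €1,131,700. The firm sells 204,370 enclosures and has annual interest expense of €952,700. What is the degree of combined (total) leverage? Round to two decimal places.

3.01

Contribution at this volume is 204,370 × €15.28 = €3,122,773.60.
Subtracting fixed costs: EBIT = €3,122,773.60 − €1,131,700 = €1,991,073.60. Interest = €952,700.00.
DOL = €3,122,773.60 ÷ €1,991,073.60 = 1.5684; DFL = €1,991,073.60 ÷ €1,038,373.60 = 1.9175.
DCL = DOL × DFL = 1.5684 × 1.9175 = 3.0074.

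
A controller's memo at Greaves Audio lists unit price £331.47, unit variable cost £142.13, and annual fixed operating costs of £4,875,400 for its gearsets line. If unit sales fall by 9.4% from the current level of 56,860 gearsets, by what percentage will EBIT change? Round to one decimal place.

At 56,860 units, contribution = 56,860 × £189.34 = £10,765,872.40.
Operating income = contribution − fixed costs = £10,765,872.40 − £4,875,400 = £5,890,472.40.
Degree of operating leverage = £10,765,872.40 / £5,890,472.40 = 1.8277.
So EBIT moves 1.8277 × (-9.4%) = -17.2%.

-17.2%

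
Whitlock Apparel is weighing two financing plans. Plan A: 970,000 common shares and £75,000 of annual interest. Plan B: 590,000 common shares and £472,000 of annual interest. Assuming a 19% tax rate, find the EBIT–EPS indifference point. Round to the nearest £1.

£1,088,395

Set EPS_A = EPS_B: (EBIT − £75,000)(1 − 0.19) ÷ 970,000 = (EBIT − £472,000)(1 − 0.19) ÷ 590,000.
Cancelling (1 − t) and cross-multiplying: 590,000·(EBIT − 75,000) = 970,000·(EBIT − 472,000).
EBIT × (970,000 − 590,000) = 472,000 × 970,000 − 75,000 × 590,000 = 413,590,000,000, so EBIT = 413,590,000,000 ÷ 380,000 = 1,088,394.74.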